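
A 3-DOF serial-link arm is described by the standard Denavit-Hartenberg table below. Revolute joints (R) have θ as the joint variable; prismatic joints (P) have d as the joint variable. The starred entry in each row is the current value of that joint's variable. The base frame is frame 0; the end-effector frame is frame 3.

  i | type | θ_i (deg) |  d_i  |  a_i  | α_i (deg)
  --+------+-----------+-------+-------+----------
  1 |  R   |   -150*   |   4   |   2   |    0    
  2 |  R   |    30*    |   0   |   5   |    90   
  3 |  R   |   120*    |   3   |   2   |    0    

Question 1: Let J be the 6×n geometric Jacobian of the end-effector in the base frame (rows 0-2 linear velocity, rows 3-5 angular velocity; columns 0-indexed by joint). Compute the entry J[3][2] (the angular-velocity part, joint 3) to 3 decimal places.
axis z_2 = (-0.8660,0.5000,0.0000); lever o_n−o_2 = (-2.0981,2.3660,1.7321)
cross product → J_v[:, 2] = (0.8660,1.5000,-1.0000)
J_ω[:, 2] = z_2
entry J[3][2] = -0.8660

-0.866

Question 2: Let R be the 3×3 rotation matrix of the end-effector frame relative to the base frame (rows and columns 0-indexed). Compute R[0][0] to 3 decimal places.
End-effector x-axis (col 0 of R) = (0.2500,0.4330,0.8660)
R[0][0] = 0.2500

0.250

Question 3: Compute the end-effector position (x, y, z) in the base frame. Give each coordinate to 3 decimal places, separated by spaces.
after link 1: o_1 = (-1.7321, -1.0000, 4.0000)
after link 2: o_2 = (-4.2321, -5.3301, 4.0000)
after link 3: o_3 = (-6.3301, -2.9641, 5.7321)

-6.330 -2.964 5.732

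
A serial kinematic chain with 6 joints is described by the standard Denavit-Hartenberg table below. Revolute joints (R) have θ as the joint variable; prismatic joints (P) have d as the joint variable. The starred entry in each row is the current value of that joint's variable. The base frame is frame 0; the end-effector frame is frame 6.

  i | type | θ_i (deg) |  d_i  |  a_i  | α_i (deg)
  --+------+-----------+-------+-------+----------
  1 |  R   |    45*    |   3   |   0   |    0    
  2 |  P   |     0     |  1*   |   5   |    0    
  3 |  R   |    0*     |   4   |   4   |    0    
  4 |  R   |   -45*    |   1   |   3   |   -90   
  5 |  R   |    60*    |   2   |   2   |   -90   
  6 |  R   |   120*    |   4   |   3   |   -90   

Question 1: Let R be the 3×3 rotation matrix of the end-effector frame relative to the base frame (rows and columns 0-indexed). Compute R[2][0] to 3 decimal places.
0.433

End-effector x-axis (col 0 of R) = (-0.2500,-0.8660,0.4330)
R[2][0] = 0.4330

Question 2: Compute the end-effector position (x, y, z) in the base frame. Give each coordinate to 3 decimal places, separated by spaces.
6.150 5.766 6.567

after link 1: o_1 = (0.0000, 0.0000, 3.0000)
after link 2: o_2 = (3.5355, 3.5355, 4.0000)
after link 3: o_3 = (6.3640, 6.3640, 8.0000)
after link 4: o_4 = (9.3640, 6.3640, 9.0000)
after link 5: o_5 = (10.3640, 8.3640, 7.2679)
after link 6: o_6 = (6.1499, 5.7659, 6.5670)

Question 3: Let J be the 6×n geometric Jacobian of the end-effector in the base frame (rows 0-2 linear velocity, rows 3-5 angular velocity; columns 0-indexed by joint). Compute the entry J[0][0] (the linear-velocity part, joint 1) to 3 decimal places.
-5.766

axis z_0 = ẑ; lever o_n−o_0 = (6.1499,5.7659,6.5670)
cross product → J_v[:, 0] = (-5.7659,6.1499,0.0000)
J_ω[:, 0] = z_0
entry J[0][0] = -5.7659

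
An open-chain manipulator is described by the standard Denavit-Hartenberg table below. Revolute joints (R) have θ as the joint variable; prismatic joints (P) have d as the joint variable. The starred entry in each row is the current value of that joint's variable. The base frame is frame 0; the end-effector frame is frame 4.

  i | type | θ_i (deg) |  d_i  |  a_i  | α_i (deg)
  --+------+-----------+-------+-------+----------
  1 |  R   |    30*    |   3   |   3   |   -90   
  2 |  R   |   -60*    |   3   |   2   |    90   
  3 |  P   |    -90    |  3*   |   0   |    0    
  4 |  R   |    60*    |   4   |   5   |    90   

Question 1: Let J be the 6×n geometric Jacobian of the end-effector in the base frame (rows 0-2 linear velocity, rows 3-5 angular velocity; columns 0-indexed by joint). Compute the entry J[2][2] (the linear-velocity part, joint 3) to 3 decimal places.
prismatic axis z_2 = (-0.7500,-0.4330,0.5000)
J_v[:, 2] = z_2; J_ω[:, 2] = (0,0,0)
entry J[2][2] = 0.5000

0.500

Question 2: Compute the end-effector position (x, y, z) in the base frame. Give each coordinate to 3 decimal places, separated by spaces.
-0.161 0.484 11.982

after link 1: o_1 = (2.5981, 1.5000, 3.0000)
after link 2: o_2 = (1.9641, 4.5981, 4.7321)
after link 3: o_3 = (-0.2859, 3.2990, 6.2321)
after link 4: o_4 = (-0.1609, 0.4845, 11.9821)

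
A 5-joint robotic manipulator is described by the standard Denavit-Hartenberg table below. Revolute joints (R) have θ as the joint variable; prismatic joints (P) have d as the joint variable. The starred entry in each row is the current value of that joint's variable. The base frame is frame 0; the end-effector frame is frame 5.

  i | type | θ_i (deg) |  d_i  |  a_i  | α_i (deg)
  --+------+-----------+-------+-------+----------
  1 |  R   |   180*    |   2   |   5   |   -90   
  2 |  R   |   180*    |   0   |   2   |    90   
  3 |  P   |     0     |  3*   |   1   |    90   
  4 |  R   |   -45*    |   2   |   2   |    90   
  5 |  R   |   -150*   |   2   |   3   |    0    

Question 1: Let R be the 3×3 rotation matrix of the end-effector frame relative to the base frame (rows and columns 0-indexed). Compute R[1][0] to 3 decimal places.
End-effector x-axis (col 0 of R) = (-0.6124,-0.5000,-0.6124)
R[1][0] = -0.5000

-0.500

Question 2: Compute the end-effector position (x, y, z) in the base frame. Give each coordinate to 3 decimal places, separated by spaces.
-3.837 0.500 -0.009

after link 1: o_1 = (-5.0000, 0.0000, 2.0000)
after link 2: o_2 = (-3.0000, 0.0000, 2.0000)
after link 3: o_3 = (-2.0000, -0.0000, -1.0000)
after link 4: o_4 = (-0.5858, 2.0000, 0.4142)
after link 5: o_5 = (-3.8371, 0.5000, -0.0087)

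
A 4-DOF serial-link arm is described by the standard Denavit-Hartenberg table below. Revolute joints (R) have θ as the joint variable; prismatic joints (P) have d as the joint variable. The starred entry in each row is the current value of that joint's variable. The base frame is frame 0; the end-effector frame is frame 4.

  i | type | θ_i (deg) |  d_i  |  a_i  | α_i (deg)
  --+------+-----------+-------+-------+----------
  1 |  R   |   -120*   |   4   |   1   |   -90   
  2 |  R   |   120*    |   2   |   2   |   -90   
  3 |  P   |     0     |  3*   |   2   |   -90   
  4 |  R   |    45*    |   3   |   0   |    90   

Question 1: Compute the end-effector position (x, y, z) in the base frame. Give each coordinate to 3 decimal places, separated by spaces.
0.933 3.616 2.036

after link 1: o_1 = (-0.5000, -0.8660, 4.0000)
after link 2: o_2 = (1.7321, -1.0000, 2.2679)
after link 3: o_3 = (3.5311, 2.1160, 2.0359)
after link 4: o_4 = (0.9330, 3.6160, 2.0359)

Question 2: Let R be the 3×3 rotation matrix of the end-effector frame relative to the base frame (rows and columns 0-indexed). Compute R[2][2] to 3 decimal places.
-0.259

End-effector z-axis (col 2 of R) = (0.4830,0.8365,-0.2588)
R[2][2] = -0.2588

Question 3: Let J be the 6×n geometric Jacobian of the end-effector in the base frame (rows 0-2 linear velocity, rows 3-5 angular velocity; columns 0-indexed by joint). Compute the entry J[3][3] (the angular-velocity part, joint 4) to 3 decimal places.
axis z_3 = (-0.8660,0.5000,-0.0000); lever o_n−o_3 = (-2.5981,1.5000,0.0000)
cross product → J_v[:, 3] = (0.0000,0.0000,0.0000)
J_ω[:, 3] = z_3
entry J[3][3] = -0.8660

-0.866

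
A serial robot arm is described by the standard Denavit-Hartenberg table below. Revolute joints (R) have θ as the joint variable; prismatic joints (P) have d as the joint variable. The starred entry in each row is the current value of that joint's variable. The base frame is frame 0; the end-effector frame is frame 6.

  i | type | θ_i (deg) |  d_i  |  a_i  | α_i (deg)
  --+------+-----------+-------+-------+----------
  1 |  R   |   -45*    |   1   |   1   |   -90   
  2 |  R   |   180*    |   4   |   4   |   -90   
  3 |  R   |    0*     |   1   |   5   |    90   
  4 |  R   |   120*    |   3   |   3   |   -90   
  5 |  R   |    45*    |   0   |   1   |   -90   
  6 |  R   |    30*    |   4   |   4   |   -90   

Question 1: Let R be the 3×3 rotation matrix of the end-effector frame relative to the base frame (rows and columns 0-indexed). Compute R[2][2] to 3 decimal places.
0.127

End-effector z-axis (col 2 of R) = (-0.4053,0.9053,0.1268)
R[2][2] = 0.1268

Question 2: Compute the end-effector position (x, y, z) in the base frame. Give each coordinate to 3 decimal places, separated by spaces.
after link 1: o_1 = (0.7071, -0.7071, 1.0000)
after link 2: o_2 = (0.7071, 4.9497, 1.0000)
after link 3: o_3 = (-2.8284, 8.4853, 2.0000)
after link 4: o_4 = (0.3536, 9.5459, 4.5981)
after link 5: o_5 = (0.1036, 8.7959, 5.2104)
after link 6: o_6 = (-4.9872, 6.4226, 5.8823)

-4.987 6.423 5.882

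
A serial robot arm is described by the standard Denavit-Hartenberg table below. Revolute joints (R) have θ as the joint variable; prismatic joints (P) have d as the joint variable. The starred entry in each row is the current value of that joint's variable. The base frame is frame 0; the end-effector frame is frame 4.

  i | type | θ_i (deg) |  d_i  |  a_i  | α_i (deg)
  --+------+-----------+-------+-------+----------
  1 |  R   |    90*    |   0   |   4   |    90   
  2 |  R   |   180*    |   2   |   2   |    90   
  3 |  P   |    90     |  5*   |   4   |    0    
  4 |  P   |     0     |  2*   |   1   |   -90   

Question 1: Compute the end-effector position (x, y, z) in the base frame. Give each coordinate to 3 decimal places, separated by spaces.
7.000 2.000 7.000

after link 1: o_1 = (0.0000, 4.0000, 0.0000)
after link 2: o_2 = (2.0000, 2.0000, 0.0000)
after link 3: o_3 = (6.0000, 2.0000, 5.0000)
after link 4: o_4 = (7.0000, 2.0000, 7.0000)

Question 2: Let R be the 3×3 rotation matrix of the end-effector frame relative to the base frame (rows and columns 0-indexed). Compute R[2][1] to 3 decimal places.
-1.000

End-effector y-axis (col 1 of R) = (0.0000,-0.0000,-1.0000)
R[2][1] = -1.0000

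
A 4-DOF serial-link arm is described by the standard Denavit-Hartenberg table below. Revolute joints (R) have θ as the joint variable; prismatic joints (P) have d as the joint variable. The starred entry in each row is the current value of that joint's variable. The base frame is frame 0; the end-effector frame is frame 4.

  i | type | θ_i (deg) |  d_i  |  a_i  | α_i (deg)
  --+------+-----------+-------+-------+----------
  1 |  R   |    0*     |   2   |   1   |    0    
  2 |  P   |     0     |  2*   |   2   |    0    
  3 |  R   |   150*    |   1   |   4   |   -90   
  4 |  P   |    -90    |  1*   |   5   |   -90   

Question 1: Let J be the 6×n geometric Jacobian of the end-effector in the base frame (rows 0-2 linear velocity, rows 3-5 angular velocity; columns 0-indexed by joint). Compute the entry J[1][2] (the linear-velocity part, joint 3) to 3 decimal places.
axis z_2 = (0.0000,0.0000,1.0000); lever o_n−o_2 = (-3.9641,1.1340,6.0000)
cross product → J_v[:, 2] = (-1.1340,-3.9641,0.0000)
J_ω[:, 2] = z_2
entry J[1][2] = -3.9641

-3.964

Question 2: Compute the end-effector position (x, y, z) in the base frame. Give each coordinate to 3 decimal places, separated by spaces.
after link 1: o_1 = (1.0000, 0.0000, 2.0000)
after link 2: o_2 = (3.0000, 0.0000, 4.0000)
after link 3: o_3 = (-0.4641, 2.0000, 5.0000)
after link 4: o_4 = (-0.9641, 1.1340, 10.0000)

-0.964 1.134 10.000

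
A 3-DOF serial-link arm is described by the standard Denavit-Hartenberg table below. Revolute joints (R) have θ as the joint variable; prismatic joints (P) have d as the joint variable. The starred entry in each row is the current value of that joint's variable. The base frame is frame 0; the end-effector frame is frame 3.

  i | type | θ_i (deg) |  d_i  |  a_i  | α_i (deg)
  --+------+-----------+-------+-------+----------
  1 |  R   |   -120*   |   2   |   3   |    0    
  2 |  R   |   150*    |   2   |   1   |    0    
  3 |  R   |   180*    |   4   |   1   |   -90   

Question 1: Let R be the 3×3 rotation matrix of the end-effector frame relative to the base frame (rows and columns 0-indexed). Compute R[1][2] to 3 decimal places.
End-effector z-axis (col 2 of R) = (0.5000,-0.8660,0.0000)
R[1][2] = -0.8660

-0.866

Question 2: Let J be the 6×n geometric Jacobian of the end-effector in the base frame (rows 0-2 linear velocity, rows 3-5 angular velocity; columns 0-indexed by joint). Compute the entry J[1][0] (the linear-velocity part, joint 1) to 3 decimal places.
axis z_0 = ẑ; lever o_n−o_0 = (-1.5000,-2.5981,8.0000)
cross product → J_v[:, 0] = (2.5981,-1.5000,0.0000)
J_ω[:, 0] = z_0
entry J[1][0] = -1.5000

-1.500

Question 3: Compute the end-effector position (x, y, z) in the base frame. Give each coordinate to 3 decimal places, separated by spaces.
-1.500 -2.598 8.000

after link 1: o_1 = (-1.5000, -2.5981, 2.0000)
after link 2: o_2 = (-0.6340, -2.0981, 4.0000)
after link 3: o_3 = (-1.5000, -2.5981, 8.0000)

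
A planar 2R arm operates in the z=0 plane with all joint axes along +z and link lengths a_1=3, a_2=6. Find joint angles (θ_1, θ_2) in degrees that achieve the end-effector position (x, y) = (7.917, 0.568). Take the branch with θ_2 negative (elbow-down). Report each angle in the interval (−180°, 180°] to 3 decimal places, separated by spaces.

cos θ_2 = (63.0015−3²−6²)/(2·3·6) = 0.5000; θ_2 = -59.9972° (elbow-down)
β = atan2(0.5680,7.9170) = 4.1036°; ψ = atan2(-5.1960,6.0003) = -40.8914°
θ_1 = β − ψ = 44.9950°

44.995 -59.997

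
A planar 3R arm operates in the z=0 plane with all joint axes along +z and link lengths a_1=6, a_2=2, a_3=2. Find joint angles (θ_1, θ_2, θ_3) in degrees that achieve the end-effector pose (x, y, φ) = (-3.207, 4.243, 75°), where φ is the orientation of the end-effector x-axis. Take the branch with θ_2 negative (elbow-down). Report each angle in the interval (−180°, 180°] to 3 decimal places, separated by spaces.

161.365 -150.005 63.640

wrist centre = target − a_3·(cos φ, sin φ) = (-3.7246, 2.3111)
cos θ_2 = (19.2143−6²−2²)/(2·6·2) = -0.8661; θ_2 = -150.0050° (elbow-down)
β = atan2(2.3111,-3.7246) = 148.1803°; ψ = atan2(-0.9998,4.2679) = -13.1851°
θ_1 = β − ψ = 161.3654°
θ_3 = φ − θ_1 − θ_2 = 63.6396° (wrapped to (-180°,180°])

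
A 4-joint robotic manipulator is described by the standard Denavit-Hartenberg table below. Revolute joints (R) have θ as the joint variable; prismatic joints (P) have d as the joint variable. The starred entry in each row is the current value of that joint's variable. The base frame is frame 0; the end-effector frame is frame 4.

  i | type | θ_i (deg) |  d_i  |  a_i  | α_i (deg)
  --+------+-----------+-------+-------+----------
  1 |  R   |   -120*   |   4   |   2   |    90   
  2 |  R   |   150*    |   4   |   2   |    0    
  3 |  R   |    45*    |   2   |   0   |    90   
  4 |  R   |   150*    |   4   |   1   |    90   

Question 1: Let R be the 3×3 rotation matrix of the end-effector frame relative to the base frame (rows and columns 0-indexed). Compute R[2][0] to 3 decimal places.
End-effector x-axis (col 0 of R) = (-0.8513,-0.4744,0.2241)
R[2][0] = 0.2241

0.224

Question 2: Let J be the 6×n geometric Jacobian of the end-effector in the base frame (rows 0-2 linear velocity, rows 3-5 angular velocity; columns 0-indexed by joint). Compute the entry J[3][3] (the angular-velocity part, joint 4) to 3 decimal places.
axis z_3 = (0.1294,0.2241,0.9659); lever o_n−o_3 = (-0.3336,0.4221,4.0878)
cross product → J_v[:, 3] = (0.5085,-0.8513,0.1294)
J_ω[:, 3] = z_3
entry J[3][3] = 0.1294

0.129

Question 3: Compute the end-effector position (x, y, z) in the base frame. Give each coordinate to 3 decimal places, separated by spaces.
-5.664 3.190 9.088

after link 1: o_1 = (-1.0000, -1.7321, 4.0000)
after link 2: o_2 = (-3.5981, 1.7679, 5.0000)
after link 3: o_3 = (-5.3301, 2.7679, 5.0000)
after link 4: o_4 = (-5.6638, 3.1901, 9.0878)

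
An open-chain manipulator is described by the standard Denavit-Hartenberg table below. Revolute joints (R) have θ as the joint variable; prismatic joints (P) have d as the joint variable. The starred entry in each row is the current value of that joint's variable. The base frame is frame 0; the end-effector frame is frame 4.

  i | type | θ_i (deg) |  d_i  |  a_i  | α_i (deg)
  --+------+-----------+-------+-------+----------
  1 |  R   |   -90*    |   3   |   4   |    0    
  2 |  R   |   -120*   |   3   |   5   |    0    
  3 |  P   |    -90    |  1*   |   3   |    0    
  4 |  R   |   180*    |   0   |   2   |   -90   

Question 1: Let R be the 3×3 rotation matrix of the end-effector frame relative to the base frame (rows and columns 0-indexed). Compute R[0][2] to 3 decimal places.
0.866

End-effector z-axis (col 2 of R) = (0.8660,-0.5000,0.0000)
R[0][2] = 0.8660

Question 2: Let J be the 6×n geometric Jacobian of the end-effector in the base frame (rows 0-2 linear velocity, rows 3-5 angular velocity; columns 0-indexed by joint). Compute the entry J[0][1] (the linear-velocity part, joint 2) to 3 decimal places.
-3.366

axis z_1 = (0.0000,0.0000,1.0000); lever o_n−o_1 = (-3.8301,3.3660,4.0000)
cross product → J_v[:, 1] = (-3.3660,-3.8301,0.0000)
J_ω[:, 1] = z_1
entry J[0][1] = -3.3660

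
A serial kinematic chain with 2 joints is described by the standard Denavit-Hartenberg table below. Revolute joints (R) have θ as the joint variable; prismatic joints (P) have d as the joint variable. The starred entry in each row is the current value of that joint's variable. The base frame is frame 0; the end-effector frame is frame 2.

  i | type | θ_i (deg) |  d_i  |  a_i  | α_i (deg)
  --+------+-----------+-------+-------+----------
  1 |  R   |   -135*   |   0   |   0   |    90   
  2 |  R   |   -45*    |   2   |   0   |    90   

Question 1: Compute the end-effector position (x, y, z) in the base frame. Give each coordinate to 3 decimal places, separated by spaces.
after link 1: o_1 = (0.0000, 0.0000, 0.0000)
after link 2: o_2 = (-1.4142, 1.4142, 0.0000)

-1.414 1.414 0.000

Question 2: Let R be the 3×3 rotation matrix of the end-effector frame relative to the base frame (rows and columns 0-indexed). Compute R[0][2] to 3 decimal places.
End-effector z-axis (col 2 of R) = (0.5000,0.5000,-0.7071)
R[0][2] = 0.5000

0.500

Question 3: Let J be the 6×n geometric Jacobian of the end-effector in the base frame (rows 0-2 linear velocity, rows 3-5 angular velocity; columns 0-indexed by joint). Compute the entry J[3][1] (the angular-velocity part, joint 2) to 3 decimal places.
-0.707

axis z_1 = (-0.7071,0.7071,0.0000); lever o_n−o_1 = (-1.4142,1.4142,0.0000)
cross product → J_v[:, 1] = (0.0000,0.0000,0.0000)
J_ω[:, 1] = z_1
entry J[3][1] = -0.7071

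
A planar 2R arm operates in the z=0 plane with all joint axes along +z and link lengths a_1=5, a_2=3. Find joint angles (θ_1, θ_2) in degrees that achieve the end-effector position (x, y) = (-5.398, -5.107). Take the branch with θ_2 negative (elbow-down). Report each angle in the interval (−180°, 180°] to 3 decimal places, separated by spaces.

cos θ_2 = (55.2199−5²−3²)/(2·5·3) = 0.7073; θ_2 = -44.9820° (elbow-down)
β = atan2(-5.1070,-5.3980) = -136.5868°; ψ = atan2(-2.1207,7.1220) = -16.5815°
θ_1 = β − ψ = -120.0052°

-120.005 -44.982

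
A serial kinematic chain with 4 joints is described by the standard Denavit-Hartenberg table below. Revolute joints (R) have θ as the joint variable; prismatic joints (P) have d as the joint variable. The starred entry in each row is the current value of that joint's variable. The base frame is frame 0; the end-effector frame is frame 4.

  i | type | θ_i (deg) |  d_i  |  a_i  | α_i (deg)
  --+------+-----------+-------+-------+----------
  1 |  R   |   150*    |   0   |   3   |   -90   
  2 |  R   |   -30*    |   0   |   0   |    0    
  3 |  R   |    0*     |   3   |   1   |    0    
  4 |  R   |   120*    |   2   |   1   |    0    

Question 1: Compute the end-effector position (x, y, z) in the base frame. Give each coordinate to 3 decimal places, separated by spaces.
-5.848 -2.397 -0.500

after link 1: o_1 = (-2.5981, 1.5000, 0.0000)
after link 2: o_2 = (-2.5981, 1.5000, 0.0000)
after link 3: o_3 = (-4.8481, -0.6651, 0.5000)
after link 4: o_4 = (-5.8481, -2.3971, -0.5000)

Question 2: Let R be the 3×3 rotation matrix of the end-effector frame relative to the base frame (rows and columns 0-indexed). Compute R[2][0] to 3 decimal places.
End-effector x-axis (col 0 of R) = (-0.0000,0.0000,-1.0000)
R[2][0] = -1.0000

-1.000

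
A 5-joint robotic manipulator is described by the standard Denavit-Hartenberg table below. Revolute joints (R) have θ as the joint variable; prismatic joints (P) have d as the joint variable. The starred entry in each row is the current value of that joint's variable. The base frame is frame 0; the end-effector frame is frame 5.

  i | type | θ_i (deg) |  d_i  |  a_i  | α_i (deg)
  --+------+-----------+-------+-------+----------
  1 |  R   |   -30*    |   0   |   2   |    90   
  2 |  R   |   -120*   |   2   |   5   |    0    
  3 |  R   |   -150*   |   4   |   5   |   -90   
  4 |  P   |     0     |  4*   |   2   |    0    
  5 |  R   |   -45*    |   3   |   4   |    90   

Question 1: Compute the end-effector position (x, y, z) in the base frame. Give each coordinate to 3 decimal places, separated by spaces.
after link 1: o_1 = (1.7321, -1.0000, 0.0000)
after link 2: o_2 = (-1.4330, -1.4821, -4.3301)
after link 3: o_3 = (-3.4330, -4.9462, 0.6699)
after link 4: o_4 = (-6.8971, -2.9462, 2.6699)
after link 5: o_5 = (-10.9094, -3.8956, 5.4983)

-10.909 -3.896 5.498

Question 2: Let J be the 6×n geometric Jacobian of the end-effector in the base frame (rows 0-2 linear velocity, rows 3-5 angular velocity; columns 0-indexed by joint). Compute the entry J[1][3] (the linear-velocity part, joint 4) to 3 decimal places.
prismatic axis z_3 = (-0.8660,0.5000,-0.0000)
J_v[:, 3] = z_3; J_ω[:, 3] = (0,0,0)
entry J[1][3] = 0.5000

0.500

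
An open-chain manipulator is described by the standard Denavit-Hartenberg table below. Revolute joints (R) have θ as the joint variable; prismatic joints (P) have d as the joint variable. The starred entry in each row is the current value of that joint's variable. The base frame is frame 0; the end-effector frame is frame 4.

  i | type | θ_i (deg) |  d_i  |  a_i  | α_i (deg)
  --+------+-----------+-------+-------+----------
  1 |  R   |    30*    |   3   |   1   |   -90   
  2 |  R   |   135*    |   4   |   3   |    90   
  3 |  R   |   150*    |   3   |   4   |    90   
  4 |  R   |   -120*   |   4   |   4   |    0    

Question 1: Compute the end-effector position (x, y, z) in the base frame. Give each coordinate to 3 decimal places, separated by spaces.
after link 1: o_1 = (0.8660, 0.5000, 3.0000)
after link 2: o_2 = (-2.9711, 2.9034, 0.8787)
after link 3: o_3 = (-0.0127, 6.9209, 1.2068)
after link 4: o_4 = (-5.6514, 6.5106, 1.0174)

-5.651 6.511 1.017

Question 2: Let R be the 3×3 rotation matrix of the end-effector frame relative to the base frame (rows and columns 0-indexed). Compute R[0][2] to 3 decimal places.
End-effector z-axis (col 2 of R) = (-0.7392,0.5732,-0.3536)
R[0][2] = -0.7392

-0.739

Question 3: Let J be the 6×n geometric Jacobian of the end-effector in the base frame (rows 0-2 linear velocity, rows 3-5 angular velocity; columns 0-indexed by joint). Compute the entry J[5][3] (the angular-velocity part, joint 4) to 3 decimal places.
-0.354

axis z_3 = (-0.7392,0.5732,-0.3536); lever o_n−o_3 = (-5.6388,-0.4102,-0.1895)
cross product → J_v[:, 3] = (-0.2537,1.8536,3.5355)
J_ω[:, 3] = z_3
entry J[5][3] = -0.3536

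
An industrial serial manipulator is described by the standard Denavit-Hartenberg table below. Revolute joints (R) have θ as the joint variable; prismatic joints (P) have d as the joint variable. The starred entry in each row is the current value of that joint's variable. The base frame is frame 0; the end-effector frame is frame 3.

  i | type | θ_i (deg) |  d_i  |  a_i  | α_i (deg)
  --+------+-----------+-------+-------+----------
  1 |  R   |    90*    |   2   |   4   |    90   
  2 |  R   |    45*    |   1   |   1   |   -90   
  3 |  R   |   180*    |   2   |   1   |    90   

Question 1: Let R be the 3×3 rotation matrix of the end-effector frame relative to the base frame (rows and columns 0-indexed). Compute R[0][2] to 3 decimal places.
End-effector z-axis (col 2 of R) = (-1.0000,0.0000,0.0000)
R[0][2] = -1.0000

-1.000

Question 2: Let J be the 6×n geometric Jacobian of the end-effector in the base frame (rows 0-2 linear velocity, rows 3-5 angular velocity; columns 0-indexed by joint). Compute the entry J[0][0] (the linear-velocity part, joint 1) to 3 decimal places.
-2.586

axis z_0 = ẑ; lever o_n−o_0 = (1.0000,2.5858,3.4142)
cross product → J_v[:, 0] = (-2.5858,1.0000,0.0000)
J_ω[:, 0] = z_0
entry J[0][0] = -2.5858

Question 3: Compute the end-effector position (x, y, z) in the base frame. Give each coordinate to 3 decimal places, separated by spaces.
after link 1: o_1 = (0.0000, 4.0000, 2.0000)
after link 2: o_2 = (1.0000, 4.7071, 2.7071)
after link 3: o_3 = (1.0000, 2.5858, 3.4142)

1.000 2.586 3.414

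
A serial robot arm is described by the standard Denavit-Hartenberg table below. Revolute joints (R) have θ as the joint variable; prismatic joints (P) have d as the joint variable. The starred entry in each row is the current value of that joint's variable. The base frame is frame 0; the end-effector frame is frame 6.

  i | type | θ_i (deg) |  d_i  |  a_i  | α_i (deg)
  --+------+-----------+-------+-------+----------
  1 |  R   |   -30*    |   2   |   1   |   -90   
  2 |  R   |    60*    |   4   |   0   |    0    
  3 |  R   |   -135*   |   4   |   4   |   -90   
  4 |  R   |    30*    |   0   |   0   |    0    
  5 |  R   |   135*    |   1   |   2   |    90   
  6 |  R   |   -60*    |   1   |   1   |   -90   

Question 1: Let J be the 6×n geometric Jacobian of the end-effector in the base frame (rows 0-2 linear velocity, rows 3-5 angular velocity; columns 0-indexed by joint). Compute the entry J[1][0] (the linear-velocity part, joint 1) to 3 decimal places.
axis z_0 = ẑ; lever o_n−o_0 = (4.5849,4.7280,3.7465)
cross product → J_v[:, 0] = (-4.7280,4.5849,0.0000)
J_ω[:, 0] = z_0
entry J[1][0] = 4.5849

4.585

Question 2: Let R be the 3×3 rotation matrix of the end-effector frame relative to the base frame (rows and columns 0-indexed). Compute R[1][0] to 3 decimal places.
0.369

End-effector x-axis (col 0 of R) = (-0.8974,0.3687,-0.2424)
R[1][0] = 0.3687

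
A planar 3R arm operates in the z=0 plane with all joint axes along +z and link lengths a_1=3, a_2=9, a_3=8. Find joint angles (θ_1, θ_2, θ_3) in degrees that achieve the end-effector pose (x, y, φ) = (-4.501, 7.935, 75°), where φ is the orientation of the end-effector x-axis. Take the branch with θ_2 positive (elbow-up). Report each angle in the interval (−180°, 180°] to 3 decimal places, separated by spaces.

41.360 150.013 -116.373

wrist centre = target − a_3·(cos φ, sin φ) = (-6.5716, 0.2076)
cos θ_2 = (43.2284−3²−9²)/(2·3·9) = -0.8661; θ_2 = 150.0132° (elbow-up)
β = atan2(0.2076,-6.5716) = 178.1906°; ψ = atan2(4.4982,-4.7953) = 136.8308°
θ_1 = β − ψ = 41.3598°
θ_3 = φ − θ_1 − θ_2 = -116.3730° (wrapped to (-180°,180°])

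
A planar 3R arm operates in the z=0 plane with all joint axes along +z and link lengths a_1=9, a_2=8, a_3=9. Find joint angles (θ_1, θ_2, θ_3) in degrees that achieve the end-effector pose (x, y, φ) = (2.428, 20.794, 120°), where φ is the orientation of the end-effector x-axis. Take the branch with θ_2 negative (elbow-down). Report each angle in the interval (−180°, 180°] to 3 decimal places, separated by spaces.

wrist centre = target − a_3·(cos φ, sin φ) = (6.9280, 12.9998)
cos θ_2 = (216.9912−9²−8²)/(2·9·8) = 0.4999; θ_2 = -60.0040° (elbow-down)
β = atan2(12.9998,6.9280) = 61.9454°; ψ = atan2(-6.9285,12.9995) = -28.0567°
θ_1 = β − ψ = 90.0021°
θ_3 = φ − θ_1 − θ_2 = 90.0019° (wrapped to (-180°,180°])

90.002 -60.004 90.002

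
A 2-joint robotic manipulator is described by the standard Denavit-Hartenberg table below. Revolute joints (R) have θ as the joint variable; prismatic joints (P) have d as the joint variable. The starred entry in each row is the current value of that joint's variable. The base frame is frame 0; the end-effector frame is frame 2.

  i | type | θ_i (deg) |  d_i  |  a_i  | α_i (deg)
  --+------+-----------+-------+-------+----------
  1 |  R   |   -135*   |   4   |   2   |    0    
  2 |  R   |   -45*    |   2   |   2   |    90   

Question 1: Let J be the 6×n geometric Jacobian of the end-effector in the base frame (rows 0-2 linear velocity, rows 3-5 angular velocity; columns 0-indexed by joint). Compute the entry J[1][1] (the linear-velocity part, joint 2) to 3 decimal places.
-2.000

axis z_1 = (0.0000,0.0000,1.0000); lever o_n−o_1 = (-2.0000,-0.0000,2.0000)
cross product → J_v[:, 1] = (0.0000,-2.0000,0.0000)
J_ω[:, 1] = z_1
entry J[1][1] = -2.0000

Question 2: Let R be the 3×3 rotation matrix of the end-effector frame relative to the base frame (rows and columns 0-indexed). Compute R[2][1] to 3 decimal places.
1.000

End-effector y-axis (col 1 of R) = (0.0000,-0.0000,1.0000)
R[2][1] = 1.0000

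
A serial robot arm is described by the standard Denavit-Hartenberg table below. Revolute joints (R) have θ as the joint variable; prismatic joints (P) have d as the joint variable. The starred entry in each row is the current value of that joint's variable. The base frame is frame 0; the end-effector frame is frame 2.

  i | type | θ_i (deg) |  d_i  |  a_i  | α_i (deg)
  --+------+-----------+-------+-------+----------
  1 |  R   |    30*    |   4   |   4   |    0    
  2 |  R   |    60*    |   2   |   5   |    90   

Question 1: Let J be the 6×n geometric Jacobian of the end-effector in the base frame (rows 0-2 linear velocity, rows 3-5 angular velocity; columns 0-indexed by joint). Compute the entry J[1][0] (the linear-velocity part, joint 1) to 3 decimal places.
axis z_0 = ẑ; lever o_n−o_0 = (3.4641,7.0000,6.0000)
cross product → J_v[:, 0] = (-7.0000,3.4641,0.0000)
J_ω[:, 0] = z_0
entry J[1][0] = 3.4641

3.464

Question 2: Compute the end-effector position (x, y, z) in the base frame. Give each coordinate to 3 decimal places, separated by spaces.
after link 1: o_1 = (3.4641, 2.0000, 4.0000)
after link 2: o_2 = (3.4641, 7.0000, 6.0000)

3.464 7.000 6.000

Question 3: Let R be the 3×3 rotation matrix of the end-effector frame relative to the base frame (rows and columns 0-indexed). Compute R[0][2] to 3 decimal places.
End-effector z-axis (col 2 of R) = (1.0000,-0.0000,0.0000)
R[0][2] = 1.0000

1.000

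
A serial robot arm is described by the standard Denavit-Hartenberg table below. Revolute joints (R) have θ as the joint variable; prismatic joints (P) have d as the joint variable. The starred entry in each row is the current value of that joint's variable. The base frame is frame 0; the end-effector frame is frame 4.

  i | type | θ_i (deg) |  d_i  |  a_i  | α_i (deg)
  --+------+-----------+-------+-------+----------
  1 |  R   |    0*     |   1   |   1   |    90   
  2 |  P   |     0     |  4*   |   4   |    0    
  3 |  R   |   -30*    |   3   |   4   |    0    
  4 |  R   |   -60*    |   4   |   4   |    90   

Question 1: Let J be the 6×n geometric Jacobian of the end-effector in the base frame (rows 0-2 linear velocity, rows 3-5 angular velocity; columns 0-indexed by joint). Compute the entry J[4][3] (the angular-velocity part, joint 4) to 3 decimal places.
axis z_3 = (0.0000,-1.0000,0.0000); lever o_n−o_3 = (0.0000,-4.0000,-4.0000)
cross product → J_v[:, 3] = (4.0000,0.0000,0.0000)
J_ω[:, 3] = z_3
entry J[4][3] = -1.0000

-1.000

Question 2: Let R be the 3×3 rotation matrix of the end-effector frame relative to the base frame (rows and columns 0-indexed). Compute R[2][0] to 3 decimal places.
-1.000

End-effector x-axis (col 0 of R) = (0.0000,-0.0000,-1.0000)
R[2][0] = -1.0000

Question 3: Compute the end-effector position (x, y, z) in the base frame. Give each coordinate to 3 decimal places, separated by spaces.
8.464 -11.000 -5.000

after link 1: o_1 = (1.0000, 0.0000, 1.0000)
after link 2: o_2 = (5.0000, -4.0000, 1.0000)
after link 3: o_3 = (8.4641, -7.0000, -1.0000)
after link 4: o_4 = (8.4641, -11.0000, -5.0000)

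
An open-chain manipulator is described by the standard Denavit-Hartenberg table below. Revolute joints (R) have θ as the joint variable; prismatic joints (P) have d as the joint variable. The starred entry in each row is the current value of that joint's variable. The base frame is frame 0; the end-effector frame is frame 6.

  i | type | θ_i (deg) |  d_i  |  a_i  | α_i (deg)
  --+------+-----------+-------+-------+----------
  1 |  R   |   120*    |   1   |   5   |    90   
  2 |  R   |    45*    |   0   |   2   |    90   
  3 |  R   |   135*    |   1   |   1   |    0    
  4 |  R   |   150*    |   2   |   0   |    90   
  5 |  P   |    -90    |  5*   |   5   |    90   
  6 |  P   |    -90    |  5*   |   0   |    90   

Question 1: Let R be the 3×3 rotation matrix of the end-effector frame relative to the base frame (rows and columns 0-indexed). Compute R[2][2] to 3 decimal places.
End-effector z-axis (col 2 of R) = (-0.3536,0.6124,-0.7071)
R[2][2] = -0.7071

-0.707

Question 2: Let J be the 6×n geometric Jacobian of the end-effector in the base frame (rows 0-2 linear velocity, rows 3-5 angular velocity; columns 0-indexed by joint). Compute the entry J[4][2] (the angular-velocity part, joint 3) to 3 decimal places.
axis z_2 = (-0.3536,0.6124,-0.7071); lever o_n−o_2 = (6.7964,-3.2864,-3.4159)
cross product → J_v[:, 2] = (-4.4157,-6.0135,-3.0000)
J_ω[:, 2] = z_2
entry J[4][2] = 0.6124

0.612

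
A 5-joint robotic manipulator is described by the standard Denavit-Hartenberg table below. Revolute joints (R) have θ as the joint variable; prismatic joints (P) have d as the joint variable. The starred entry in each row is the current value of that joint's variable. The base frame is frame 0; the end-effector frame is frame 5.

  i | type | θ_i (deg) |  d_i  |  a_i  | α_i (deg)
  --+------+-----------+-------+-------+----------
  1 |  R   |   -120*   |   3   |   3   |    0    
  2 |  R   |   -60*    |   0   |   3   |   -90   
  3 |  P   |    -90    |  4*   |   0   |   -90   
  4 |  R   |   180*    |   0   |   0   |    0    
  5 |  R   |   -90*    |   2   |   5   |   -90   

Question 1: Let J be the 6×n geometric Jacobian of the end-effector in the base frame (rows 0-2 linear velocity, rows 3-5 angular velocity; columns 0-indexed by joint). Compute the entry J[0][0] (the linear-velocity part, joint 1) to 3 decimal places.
axis z_0 = ẑ; lever o_n−o_0 = (-6.5000,-1.5981,3.0000)
cross product → J_v[:, 0] = (1.5981,-6.5000,0.0000)
J_ω[:, 0] = z_0
entry J[0][0] = 1.5981

1.598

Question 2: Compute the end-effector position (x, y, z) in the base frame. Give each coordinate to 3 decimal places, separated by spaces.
after link 1: o_1 = (-1.5000, -2.5981, 3.0000)
after link 2: o_2 = (-4.5000, -2.5981, 3.0000)
after link 3: o_3 = (-4.5000, -6.5981, 3.0000)
after link 4: o_4 = (-4.5000, -6.5981, 3.0000)
after link 5: o_5 = (-6.5000, -1.5981, 3.0000)

-6.500 -1.598 3.000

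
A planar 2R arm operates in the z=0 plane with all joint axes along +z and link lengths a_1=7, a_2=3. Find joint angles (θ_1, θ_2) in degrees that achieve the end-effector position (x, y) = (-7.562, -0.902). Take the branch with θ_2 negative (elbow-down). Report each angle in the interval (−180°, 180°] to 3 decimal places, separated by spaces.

-149.999 -90.003

cos θ_2 = (57.9974−7²−3²)/(2·7·3) = -0.0001; θ_2 = -90.0035° (elbow-down)
β = atan2(-0.9020,-7.5620) = -173.1979°; ψ = atan2(-3.0000,6.9998) = -23.1991°
θ_1 = β − ψ = -149.9987°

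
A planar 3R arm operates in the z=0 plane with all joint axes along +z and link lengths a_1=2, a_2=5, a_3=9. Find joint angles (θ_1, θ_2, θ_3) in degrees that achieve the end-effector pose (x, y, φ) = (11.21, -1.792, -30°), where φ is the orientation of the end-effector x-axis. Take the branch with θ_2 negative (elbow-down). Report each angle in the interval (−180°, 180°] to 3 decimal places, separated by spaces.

wrist centre = target − a_3·(cos φ, sin φ) = (3.4158, 2.7080)
cos θ_2 = (19.0008−2²−5²)/(2·2·5) = -0.5000; θ_2 = -119.9975° (elbow-down)
β = atan2(2.7080,3.4158) = 38.4071°; ψ = atan2(-4.3302,-0.4998) = -96.5841°
θ_1 = β − ψ = 134.9913°
θ_3 = φ − θ_1 − θ_2 = -44.9938° (wrapped to (-180°,180°])

134.991 -119.997 -44.994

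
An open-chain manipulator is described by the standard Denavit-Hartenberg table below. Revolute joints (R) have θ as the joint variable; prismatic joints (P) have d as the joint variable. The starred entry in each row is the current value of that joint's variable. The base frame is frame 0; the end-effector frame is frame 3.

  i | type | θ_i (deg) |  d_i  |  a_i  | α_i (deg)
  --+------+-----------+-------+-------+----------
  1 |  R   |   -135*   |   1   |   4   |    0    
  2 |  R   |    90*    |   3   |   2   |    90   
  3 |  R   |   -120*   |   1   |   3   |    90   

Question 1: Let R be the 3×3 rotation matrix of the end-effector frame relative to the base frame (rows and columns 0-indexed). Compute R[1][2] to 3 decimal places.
0.612

End-effector z-axis (col 2 of R) = (-0.6124,0.6124,0.5000)
R[1][2] = 0.6124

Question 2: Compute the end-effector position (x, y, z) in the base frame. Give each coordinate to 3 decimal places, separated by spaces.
after link 1: o_1 = (-2.8284, -2.8284, 1.0000)
after link 2: o_2 = (-1.4142, -4.2426, 4.0000)
after link 3: o_3 = (-3.1820, -3.8891, 1.4019)

-3.182 -3.889 1.402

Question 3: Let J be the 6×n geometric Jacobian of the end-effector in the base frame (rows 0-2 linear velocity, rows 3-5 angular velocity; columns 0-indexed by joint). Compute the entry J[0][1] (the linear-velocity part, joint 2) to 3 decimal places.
axis z_1 = (0.0000,0.0000,1.0000); lever o_n−o_1 = (-0.3536,-1.0607,0.4019)
cross product → J_v[:, 1] = (1.0607,-0.3536,0.0000)
J_ω[:, 1] = z_1
entry J[0][1] = 1.0607

1.061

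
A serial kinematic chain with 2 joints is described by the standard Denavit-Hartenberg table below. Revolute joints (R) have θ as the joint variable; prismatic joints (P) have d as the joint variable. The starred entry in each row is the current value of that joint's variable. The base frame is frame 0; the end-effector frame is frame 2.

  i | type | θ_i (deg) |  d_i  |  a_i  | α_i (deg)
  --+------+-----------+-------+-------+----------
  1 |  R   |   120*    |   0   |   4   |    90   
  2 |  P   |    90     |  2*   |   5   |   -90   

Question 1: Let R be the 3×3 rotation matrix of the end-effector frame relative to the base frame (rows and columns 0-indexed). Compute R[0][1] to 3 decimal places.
-0.866

End-effector y-axis (col 1 of R) = (-0.8660,-0.5000,-0.0000)
R[0][1] = -0.8660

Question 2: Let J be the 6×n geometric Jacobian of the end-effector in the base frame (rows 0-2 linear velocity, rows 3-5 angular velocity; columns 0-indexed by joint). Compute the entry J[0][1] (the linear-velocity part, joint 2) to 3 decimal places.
prismatic axis z_1 = (0.8660,0.5000,0.0000)
J_v[:, 1] = z_1; J_ω[:, 1] = (0,0,0)
entry J[0][1] = 0.8660

0.866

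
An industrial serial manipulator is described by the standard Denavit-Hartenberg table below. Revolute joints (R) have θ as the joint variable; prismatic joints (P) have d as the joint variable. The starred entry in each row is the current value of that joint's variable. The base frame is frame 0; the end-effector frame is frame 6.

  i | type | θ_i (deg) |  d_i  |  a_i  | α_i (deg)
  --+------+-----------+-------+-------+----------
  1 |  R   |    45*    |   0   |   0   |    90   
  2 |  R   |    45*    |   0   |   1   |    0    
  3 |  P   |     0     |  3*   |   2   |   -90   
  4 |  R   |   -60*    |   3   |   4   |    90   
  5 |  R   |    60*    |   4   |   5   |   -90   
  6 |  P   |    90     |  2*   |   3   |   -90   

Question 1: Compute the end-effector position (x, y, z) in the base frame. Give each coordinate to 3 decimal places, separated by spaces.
3.489 -7.301 9.085

after link 1: o_1 = (0.0000, 0.0000, 0.0000)
after link 2: o_2 = (0.5000, 0.5000, 0.7071)
after link 3: o_3 = (3.6213, -0.6213, 2.1213)
after link 4: o_4 = (5.5708, -3.5708, 5.6569)
after link 5: o_5 = (5.2438, -9.7881, 7.1531)
after link 6: o_6 = (3.4885, -7.3007, 9.0850)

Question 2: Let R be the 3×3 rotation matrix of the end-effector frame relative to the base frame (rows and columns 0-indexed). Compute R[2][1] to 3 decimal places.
End-effector y-axis (col 1 of R) = (0.9968,-0.0638,-0.0474)
R[2][1] = -0.0474

-0.047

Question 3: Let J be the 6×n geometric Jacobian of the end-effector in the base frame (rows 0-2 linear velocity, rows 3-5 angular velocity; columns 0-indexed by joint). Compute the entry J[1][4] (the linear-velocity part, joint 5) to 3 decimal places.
axis z_4 = (-0.0795,-0.7866,-0.6124); lever o_n−o_4 = (-2.0823,-3.7299,3.4281)
cross product → J_v[:, 4] = (-4.9805,1.5475,-1.3415)
J_ω[:, 4] = z_4
entry J[1][4] = 1.5475

1.548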